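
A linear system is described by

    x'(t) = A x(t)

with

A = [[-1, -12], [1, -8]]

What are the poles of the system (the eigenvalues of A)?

det(sI - A) = s^2 - (tr A)s + det A, with tr A = (-1) + (-8) = -9 and det A = (-1)·(-8) - (-12)·1 = 8 - (-12) = 20.
So p(s) = det(sI - A) = s^2 + 9s + 20.
Factor s^2 + 9s + 20: two numbers with sum -9 and product 20 are -4 and -5, so s^2 + 9s + 20 = (s + 4)(s + 5).
Hence p(s) = (s + 4) (s + 5), with roots -5, -4.
All eigenvalues have negative real part, so the system is asymptotically stable.

-5, -4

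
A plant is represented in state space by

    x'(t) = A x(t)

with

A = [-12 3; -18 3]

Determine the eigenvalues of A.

-6, -3

det(sI - A) = s^2 - (tr A)s + det A, with tr A = (-12) + 3 = -9 and det A = (-12)·3 - 3·(-18) = -36 - (-54) = 18.
So p(s) = det(sI - A) = s^2 + 9s + 18.
Factor s^2 + 9s + 18: two numbers with sum -9 and product 18 are -3 and -6, so s^2 + 9s + 18 = (s + 3)(s + 6).
Hence p(s) = (s + 3) (s + 6), with roots -6, -3.
All eigenvalues have negative real part, so the system is asymptotically stable.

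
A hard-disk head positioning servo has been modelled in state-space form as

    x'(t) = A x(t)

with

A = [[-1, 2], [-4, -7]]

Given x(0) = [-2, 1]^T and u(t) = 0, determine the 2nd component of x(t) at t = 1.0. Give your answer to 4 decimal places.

0.1359

det(sI - A) = s^2 - (tr A)s + det A, with tr A = (-1) + (-7) = -8 and det A = (-1)·(-7) - 2·(-4) = 7 - (-8) = 15.
So p(s) = det(sI - A) = s^2 + 8s + 15.
Factor s^2 + 8s + 15: two numbers with sum -8 and product 15 are -3 and -5, so s^2 + 8s + 15 = (s + 3)(s + 5).
Hence p(s) = (s + 3) (s + 5), with roots -5, -3.
The eigenvalues -5, -3 are distinct and real, so A is diagonalisable and x(t) = e^{At} x(0) = V diag(e^{λ_i t}) V^{-1} x(0), where the columns of V are the eigenvectors.
λ = -5: A - (-5)I = [[4, 2], [-4, -2]]. Row 1 gives 4·v1 + 2·v2 = 0, so take v_1 = [-1, 2]^T.
λ = -3: A - (-3)I = [[2, 2], [-4, -4]]. Row 1 gives 2·v1 + 2·v2 = 0, so take v_2 = [-1, 1]^T.
V = [v_1 v_2] = [[-1, -1], [2, 1]] has det V = 1, so V^{-1} = adj(V)/det V = [[1, 1], [-2, -1]].
Modal coordinates z(0) = V^{-1} x(0): 1·(-2) + 1·1 = -1; (-2)·(-2) + (-1)·1 = 3; so z(0) = [-1, 3]^T.
x_2(t) = Σ_i (v_i)_2 · z_i(0) · e^{λ_i t} (row 2 of V times the modal terms).
x_2(1.0) = 2·(-1)·e^{-5·1.0} + 1·3·e^{-3·1.0} = (-2)·0.006738 + 3·0.049787 = 0.1359.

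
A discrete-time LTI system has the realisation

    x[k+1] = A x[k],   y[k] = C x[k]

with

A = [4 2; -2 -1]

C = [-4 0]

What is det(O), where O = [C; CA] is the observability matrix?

CA = [[-16, -8]]
Observability matrix O = [C; CA] = [[-4, 0], [-16, -8]]
det(O) = (-4)·(-8) - 0·(-16) = 32 - 0 = 32
Since det(O) ≠ 0, rank(O) = 2 and the system is completely observable.

32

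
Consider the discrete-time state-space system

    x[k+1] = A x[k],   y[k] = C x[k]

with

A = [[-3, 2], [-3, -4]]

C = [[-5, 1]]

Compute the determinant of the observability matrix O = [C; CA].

CA = [[12, -14]]
Observability matrix O = [C; CA] = [[-5, 1], [12, -14]]
det(O) = (-5)·(-14) - 1·12 = 70 - 12 = 58
Since det(O) ≠ 0, rank(O) = 2 and the system is completely observable.

58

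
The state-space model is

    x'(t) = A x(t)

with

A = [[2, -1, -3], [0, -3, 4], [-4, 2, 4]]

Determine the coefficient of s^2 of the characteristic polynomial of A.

-3

Expand det(sI - A) for the 3×3 matrix.
p(s) = s^3 - 3s^2 - 30s - 12.
(Check: constant term = det(-A) = (-1)^3 det A = -12; coefficient of s^2 = -tr A = -3.)
The coefficient of s^2 is -3.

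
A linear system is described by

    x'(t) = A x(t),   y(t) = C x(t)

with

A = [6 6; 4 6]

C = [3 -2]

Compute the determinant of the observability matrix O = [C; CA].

CA = [[10, 6]]
Observability matrix O = [C; CA] = [[3, -2], [10, 6]]
det(O) = 3·6 - (-2)·10 = 18 - (-20) = 38
Since det(O) ≠ 0, rank(O) = 2 and the system is completely observable.

38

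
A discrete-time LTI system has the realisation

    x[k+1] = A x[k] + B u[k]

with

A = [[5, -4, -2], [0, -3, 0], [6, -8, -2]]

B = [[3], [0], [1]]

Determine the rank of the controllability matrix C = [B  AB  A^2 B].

AB = [[13], [0], [16]]
A^2B = [[33], [0], [46]]
Controllability matrix C = [B  AB  A^2B] = [[3, 13, 33], [0, 0, 0], [1, 16, 46]]
Row 2 of C is identically zero, so rank(C) ≤ 2.
The 2×2 minor from rows 1, 3, columns 1, 2 is 3·16 - 13·1 = 48 - 13 = 35 ≠ 0, so rank(C) = 2.
rank(C) = 2 < n = 3, so the pair (A, B) is not completely controllable.

2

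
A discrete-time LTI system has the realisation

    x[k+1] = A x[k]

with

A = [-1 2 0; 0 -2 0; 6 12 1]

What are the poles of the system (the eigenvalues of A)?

-2, -1, 1

det(zI - A) = z^3 - (tr A)z^2 + (M11 + M22 + M33)z - det A, where Mii is the 2×2 principal minor of A obtained by deleting row i and column i.
tr A = (-1) + (-2) + 1 = -2; M11 = (-2)·1 - 0·12 = -2 - 0 = -2; M22 = (-1)·1 - 0·6 = -1 - 0 = -1; M33 = (-1)·(-2) - 2·0 = 2 - 0 = 2; sum of minors = -1.
det A = (-1)·((-2)·1 - 0·12) - 2·(0·1 - 0·6) + 0·(0·12 - (-2)·6) = (-1)·(-2) - 2·0 + 0·12 = 2.
So p(z) = det(zI - A) = z^3 + 2z^2 - z - 2.
Rational-root test: any integer root divides -2. Testing small divisors, z = -1 works: p(-1) = -1 + 2 + 1 + (-2) = 0, so (z + 1) is a factor.
Dividing, p(z) = (z + 1)(z^2 + z - 2).
Factor z^2 + z - 2: two numbers with sum -1 and product -2 are 1 and -2, so z^2 + z - 2 = (z - 1)(z + 2).
Hence p(z) = (z - 1) (z + 1) (z + 2), with roots -2, -1, 1.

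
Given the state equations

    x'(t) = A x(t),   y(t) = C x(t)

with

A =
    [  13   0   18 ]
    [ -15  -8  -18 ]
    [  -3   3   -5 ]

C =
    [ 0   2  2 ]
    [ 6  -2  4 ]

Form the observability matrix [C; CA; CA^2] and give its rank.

CA = [[-36, -10, -46], [96, 28, 124]]
CA^2 = [[-180, -58, -238], [456, 148, 604]]
Observability matrix O = [C; CA; CA^2] = [[0, 2, 2], [6, -2, 4], [-36, -10, -46], [96, 28, 124], [-180, -58, -238], [456, 148, 604]]
The columns c1, c2, c3 of O are linearly dependent: -c1 - c2 + c3 = 0 (check each entry), so rank(O) ≤ 2.
The 2×2 minor from rows 1, 2, columns 1, 2 is 0·(-2) - 2·6 = 0 - 12 = -12 ≠ 0, so rank(O) = 2.
rank(O) = 2 < n = 3, so the pair (A, C) is not completely observable.

2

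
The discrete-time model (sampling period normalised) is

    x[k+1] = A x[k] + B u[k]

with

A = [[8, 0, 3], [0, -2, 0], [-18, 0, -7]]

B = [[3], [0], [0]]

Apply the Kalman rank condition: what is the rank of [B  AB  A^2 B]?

AB = [[24], [0], [-54]]
A^2B = [[30], [0], [-54]]
Controllability matrix C = [B  AB  A^2B] = [[3, 24, 30], [0, 0, 0], [0, -54, -54]]
Row 2 of C is identically zero, so rank(C) ≤ 2.
The 2×2 minor from rows 1, 3, columns 1, 2 is 3·(-54) - 24·0 = -162 - 0 = -162 ≠ 0, so rank(C) = 2.
rank(C) = 2 < n = 3, so the pair (A, B) is not completely controllable.

2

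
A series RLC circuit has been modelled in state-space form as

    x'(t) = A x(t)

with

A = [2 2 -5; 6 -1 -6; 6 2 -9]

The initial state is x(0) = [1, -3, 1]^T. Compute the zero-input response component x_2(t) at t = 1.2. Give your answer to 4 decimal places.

det(sI - A) = s^3 - (tr A)s^2 + (M11 + M22 + M33)s - det A, where Mii is the 2×2 principal minor of A obtained by deleting row i and column i.
tr A = 2 + (-1) + (-9) = -8; M11 = (-1)·(-9) - (-6)·2 = 9 - (-12) = 21; M22 = 2·(-9) - (-5)·6 = -18 - (-30) = 12; M33 = 2·(-1) - 2·6 = -2 - 12 = -14; sum of minors = 19.
det A = 2·((-1)·(-9) - (-6)·2) - 2·(6·(-9) - (-6)·6) + (-5)·(6·2 - (-1)·6) = 2·21 - 2·(-18) + (-5)·18 = -12.
So p(s) = det(sI - A) = s^3 + 8s^2 + 19s + 12.
Rational-root test: any integer root divides 12. Testing small divisors, s = -1 works: p(-1) = -1 + 8 + (-19) + 12 = 0, so (s + 1) is a factor.
Dividing, p(s) = (s + 1)(s^2 + 7s + 12).
Factor s^2 + 7s + 12: two numbers with sum -7 and product 12 are -3 and -4, so s^2 + 7s + 12 = (s + 3)(s + 4).
Hence p(s) = (s + 1) (s + 3) (s + 4), with roots -4, -3, -1.
The eigenvalues -4, -3, -1 are distinct and real, so A is diagonalisable and x(t) = e^{At} x(0) = V diag(e^{λ_i t}) V^{-1} x(0), where the columns of V are the eigenvectors.
λ = -4: A - (-4)I = [[6, 2, -5], [6, 3, -6], [6, 2, -5]]. v must be orthogonal to every row; (row 1) × (row 2) = [3, 6, 6], so take v_1 = [1, 2, 2]^T.
λ = -3: A - (-3)I = [[5, 2, -5], [6, 2, -6], [6, 2, -6]]. v must be orthogonal to every row; (row 1) × (row 2) = [-2, 0, -2], so take v_2 = [1, 0, 1]^T.
λ = -1: A - (-1)I = [[3, 2, -5], [6, 0, -6], [6, 2, -8]]. v must be orthogonal to every row; (row 1) × (row 2) = [-12, -12, -12], so take v_3 = [-1, -1, -1]^T.
V = [v_1 v_2 v_3] = [[1, 1, -1], [2, 0, -1], [2, 1, -1]] has det V = -1, so V^{-1} = adj(V)/det V = [[-1, 0, 1], [0, -1, 1], [-2, -1, 2]].
Modal coordinates z(0) = V^{-1} x(0): (-1)·1 + 0·(-3) + 1·1 = 0; 0·1 + (-1)·(-3) + 1·1 = 4; (-2)·1 + (-1)·(-3) + 2·1 = 3; so z(0) = [0, 4, 3]^T.
x_2(t) = Σ_i (v_i)_2 · z_i(0) · e^{λ_i t} (row 2 of V times the modal terms).
x_2(1.2) = 2·0·e^{-4·1.2} + 0·4·e^{-3·1.2} + (-1)·3·e^{-1·1.2} = 0·0.008230 + 0·0.027324 + (-3)·0.301194 = -0.9036.

-0.9036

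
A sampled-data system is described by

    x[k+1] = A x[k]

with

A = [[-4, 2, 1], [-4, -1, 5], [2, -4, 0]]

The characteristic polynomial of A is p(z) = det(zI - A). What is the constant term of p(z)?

Expand det(zI - A) for the 3×3 matrix.
p(z) = z^3 + 5z^2 + 30z + 42.
(Check: constant term = det(-A) = (-1)^3 det A = 42; coefficient of z^2 = -tr A = 5.)
The constant term is 42.

42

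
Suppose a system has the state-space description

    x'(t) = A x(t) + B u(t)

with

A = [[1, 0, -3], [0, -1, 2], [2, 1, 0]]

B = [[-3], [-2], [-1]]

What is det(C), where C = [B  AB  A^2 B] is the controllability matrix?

768

AB = [[0], [0], [-8]]
A^2B = [[24], [-16], [0]]
Controllability matrix C = [B  AB  A^2B] = [[-3, 0, 24], [-2, 0, -16], [-1, -8, 0]]
Expanding along the first row, det(C) = (-3)·(0·0 - (-16)·(-8)) - 0·((-2)·0 - (-16)·(-1)) + 24·((-2)·(-8) - 0·(-1)) = (-3)·(-128) - 0·(-16) + 24·16 = 768
Since det(C) ≠ 0, rank(C) = 3 and the system is completely controllable.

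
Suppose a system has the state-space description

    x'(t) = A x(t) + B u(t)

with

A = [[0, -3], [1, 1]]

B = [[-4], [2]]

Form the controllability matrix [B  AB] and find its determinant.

20

AB = [[-6], [-2]]
Controllability matrix C = [B  AB] = [[-4, -6], [2, -2]]
det(C) = (-4)·(-2) - (-6)·2 = 8 - (-12) = 20
Since det(C) ≠ 0, rank(C) = 2 and the system is completely controllable.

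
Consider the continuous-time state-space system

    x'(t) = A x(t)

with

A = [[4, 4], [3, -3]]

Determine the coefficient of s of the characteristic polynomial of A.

-1

For a 2×2 matrix, det(sI - A) = s^2 - (tr A)s + det A.
tr A = 1, det A = -24.
So p(s) = s^2 - s - 24.
The coefficient of s is -1.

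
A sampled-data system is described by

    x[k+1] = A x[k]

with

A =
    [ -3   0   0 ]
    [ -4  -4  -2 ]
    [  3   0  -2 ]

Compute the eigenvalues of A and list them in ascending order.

-4, -3, -2

det(zI - A) = z^3 - (tr A)z^2 + (M11 + M22 + M33)z - det A, where Mii is the 2×2 principal minor of A obtained by deleting row i and column i.
tr A = (-3) + (-4) + (-2) = -9; M11 = (-4)·(-2) - (-2)·0 = 8 - 0 = 8; M22 = (-3)·(-2) - 0·3 = 6 - 0 = 6; M33 = (-3)·(-4) - 0·(-4) = 12 - 0 = 12; sum of minors = 26.
det A = (-3)·((-4)·(-2) - (-2)·0) - 0·((-4)·(-2) - (-2)·3) + 0·((-4)·0 - (-4)·3) = (-3)·8 - 0·14 + 0·12 = -24.
So p(z) = det(zI - A) = z^3 + 9z^2 + 26z + 24.
Rational-root test: any integer root divides 24. Testing small divisors, z = -2 works: p(-2) = -8 + 36 + (-52) + 24 = 0, so (z + 2) is a factor.
Dividing, p(z) = (z + 2)(z^2 + 7z + 12).
Factor z^2 + 7z + 12: two numbers with sum -7 and product 12 are -3 and -4, so z^2 + 7z + 12 = (z + 3)(z + 4).
Hence p(z) = (z + 2) (z + 3) (z + 4), with roots -4, -3, -2.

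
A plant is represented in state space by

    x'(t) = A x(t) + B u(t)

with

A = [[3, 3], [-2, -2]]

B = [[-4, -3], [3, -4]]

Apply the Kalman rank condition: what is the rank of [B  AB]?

2

AB = [[-3, -21], [2, 14]]
Controllability matrix C = [B  AB] = [[-4, -3, -3, -21], [3, -4, 2, 14]]
Take the 2×2 submatrix of C formed by columns 1, 2: [[-4, -3], [3, -4]]. Its determinant is (-4)·(-4) - (-3)·3 = 16 - (-9) = 25 ≠ 0.
So rank(C) ≥ 2; since C has 2 rows, rank(C) = 2.
rank(C) = 2 = n, so the pair (A, B) is completely controllable.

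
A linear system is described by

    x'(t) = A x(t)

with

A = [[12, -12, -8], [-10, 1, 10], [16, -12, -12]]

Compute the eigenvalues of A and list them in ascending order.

-4, 1, 4

det(sI - A) = s^3 - (tr A)s^2 + (M11 + M22 + M33)s - det A, where Mii is the 2×2 principal minor of A obtained by deleting row i and column i.
tr A = 12 + 1 + (-12) = 1; M11 = 1·(-12) - 10·(-12) = -12 - (-120) = 108; M22 = 12·(-12) - (-8)·16 = -144 - (-128) = -16; M33 = 12·1 - (-12)·(-10) = 12 - 120 = -108; sum of minors = -16.
det A = 12·(1·(-12) - 10·(-12)) - (-12)·((-10)·(-12) - 10·16) + (-8)·((-10)·(-12) - 1·16) = 12·108 - (-12)·(-40) + (-8)·104 = -16.
So p(s) = det(sI - A) = s^3 - s^2 - 16s + 16.
Rational-root test: any integer root divides 16. Testing small divisors, s = 1 works: p(1) = 1 + (-1) + (-16) + 16 = 0, so (s - 1) is a factor.
Dividing, p(s) = (s - 1)(s^2 - 16).
Factor s^2 - 16: two numbers with sum 0 and product -16 are 4 and -4, so s^2 - 16 = (s - 4)(s + 4).
Hence p(s) = (s - 4) (s - 1) (s + 4), with roots -4, 1, 4.
At least one eigenvalue has non-negative real part, so the system is not asymptotically stable.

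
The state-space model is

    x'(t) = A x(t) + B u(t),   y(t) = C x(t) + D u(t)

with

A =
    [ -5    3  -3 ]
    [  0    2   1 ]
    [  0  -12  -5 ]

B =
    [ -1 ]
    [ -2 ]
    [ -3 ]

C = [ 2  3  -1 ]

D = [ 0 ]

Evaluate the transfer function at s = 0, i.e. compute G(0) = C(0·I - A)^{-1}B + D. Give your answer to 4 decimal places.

G(0) = C(-A)^{-1}B + D = -C A^{-1} B + D.
det A = -10, so A^{-1} = (1/-10)·adj(A) = [[-1/5, -51/10, -9/10], [0, -5/2, -1/2], [0, 6, 1]]
A^{-1} B = [131/10, 13/2, -15]^T
C A^{-1} B = 607/10
G(0) = D - C A^{-1} B = 0 - (607/10) = -607/10 ≈ -60.7000

-60.7000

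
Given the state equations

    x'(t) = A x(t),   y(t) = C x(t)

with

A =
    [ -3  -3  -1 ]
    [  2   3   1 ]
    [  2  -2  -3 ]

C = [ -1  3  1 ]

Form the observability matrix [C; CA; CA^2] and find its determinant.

CA = [[11, 10, 1]]
CA^2 = [[-11, -5, -4]]
Observability matrix O = [C; CA; CA^2] = [[-1, 3, 1], [11, 10, 1], [-11, -5, -4]]
Expanding along the first row, det(O) = (-1)·(10·(-4) - 1·(-5)) - 3·(11·(-4) - 1·(-11)) + 1·(11·(-5) - 10·(-11)) = (-1)·(-35) - 3·(-33) + 1·55 = 189
Since det(O) ≠ 0, rank(O) = 3 and the system is completely observable.

189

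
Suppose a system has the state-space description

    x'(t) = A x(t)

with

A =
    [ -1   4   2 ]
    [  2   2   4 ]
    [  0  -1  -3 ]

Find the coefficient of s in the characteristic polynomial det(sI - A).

Expand det(sI - A) for the 3×3 matrix.
p(s) = s^3 + 2s^2 - 9s - 22.
(Check: constant term = det(-A) = (-1)^3 det A = -22; coefficient of s^2 = -tr A = 2.)
The coefficient of s is -9.

-9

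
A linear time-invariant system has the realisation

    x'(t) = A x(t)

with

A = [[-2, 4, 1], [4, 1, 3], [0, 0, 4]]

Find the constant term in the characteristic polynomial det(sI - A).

72

Expand det(sI - A) for the 3×3 matrix.
p(s) = s^3 - 3s^2 - 22s + 72.
(Check: constant term = det(-A) = (-1)^3 det A = 72; coefficient of s^2 = -tr A = -3.)
The constant term is 72.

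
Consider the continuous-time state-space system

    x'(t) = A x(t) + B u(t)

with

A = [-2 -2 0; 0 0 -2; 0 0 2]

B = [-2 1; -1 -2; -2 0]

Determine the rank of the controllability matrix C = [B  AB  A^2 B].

3

AB = [[6, 2], [4, 0], [-4, 0]]
A^2B = [[-20, -4], [8, 0], [-8, 0]]
Controllability matrix C = [B  AB  A^2B] = [[-2, 1, 6, 2, -20, -4], [-1, -2, 4, 0, 8, 0], [-2, 0, -4, 0, -8, 0]]
Take the 3×3 submatrix of C formed by columns 1, 2, 3: [[-2, 1, 6], [-1, -2, 4], [-2, 0, -4]]. Its determinant is (-2)·((-2)·(-4) - 4·0) - 1·((-1)·(-4) - 4·(-2)) + 6·((-1)·0 - (-2)·(-2)) = (-2)·8 - 1·12 + 6·(-4) = -52 ≠ 0.
So rank(C) ≥ 3; since C has 3 rows, rank(C) = 3.
rank(C) = 3 = n, so the pair (A, B) is completely controllable.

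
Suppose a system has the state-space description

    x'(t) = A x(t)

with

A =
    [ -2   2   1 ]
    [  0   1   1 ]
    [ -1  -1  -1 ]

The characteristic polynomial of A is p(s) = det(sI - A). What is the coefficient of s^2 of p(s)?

Expand det(sI - A) for the 3×3 matrix.
p(s) = s^3 + 2s^2 + s + 1.
(Check: constant term = det(-A) = (-1)^3 det A = 1; coefficient of s^2 = -tr A = 2.)
The coefficient of s^2 is 2.

2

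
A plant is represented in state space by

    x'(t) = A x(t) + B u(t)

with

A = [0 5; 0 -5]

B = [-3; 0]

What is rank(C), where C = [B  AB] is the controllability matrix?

AB = [[0], [0]]
Controllability matrix C = [B  AB] = [[-3, 0], [0, 0]]
Every column of C is a scalar multiple of column 1 = [-3, 0] (multipliers 1, 0), so the columns span a one-dimensional space.
C ≠ 0, hence rank(C) = 1.
rank(C) = 1 < n = 2, so the pair (A, B) is not completely controllable.

1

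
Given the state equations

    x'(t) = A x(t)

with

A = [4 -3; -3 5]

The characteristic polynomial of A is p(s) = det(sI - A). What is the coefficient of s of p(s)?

-9

For a 2×2 matrix, det(sI - A) = s^2 - (tr A)s + det A.
tr A = 9, det A = 11.
So p(s) = s^2 - 9s + 11.
The coefficient of s is -9.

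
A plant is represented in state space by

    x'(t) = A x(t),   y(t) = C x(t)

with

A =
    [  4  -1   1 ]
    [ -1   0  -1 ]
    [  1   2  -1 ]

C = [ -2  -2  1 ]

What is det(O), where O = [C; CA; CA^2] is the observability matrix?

CA = [[-5, 4, -1]]
CA^2 = [[-25, 3, -8]]
Observability matrix O = [C; CA; CA^2] = [[-2, -2, 1], [-5, 4, -1], [-25, 3, -8]]
Expanding along the first row, det(O) = (-2)·(4·(-8) - (-1)·3) - (-2)·((-5)·(-8) - (-1)·(-25)) + 1·((-5)·3 - 4·(-25)) = (-2)·(-29) - (-2)·15 + 1·85 = 173
Since det(O) ≠ 0, rank(O) = 3 and the system is completely observable.

173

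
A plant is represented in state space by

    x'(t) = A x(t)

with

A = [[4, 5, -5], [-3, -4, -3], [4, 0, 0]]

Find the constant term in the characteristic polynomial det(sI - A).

140

Expand det(sI - A) for the 3×3 matrix.
p(s) = s^3 + 19s + 140.
(Check: constant term = det(-A) = (-1)^3 det A = 140; coefficient of s^2 = -tr A = 0.)
The constant term is 140.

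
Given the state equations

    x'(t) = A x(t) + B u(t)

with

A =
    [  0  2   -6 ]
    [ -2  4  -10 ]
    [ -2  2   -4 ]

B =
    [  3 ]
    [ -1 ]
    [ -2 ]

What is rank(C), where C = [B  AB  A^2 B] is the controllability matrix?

AB = [[10], [10], [0]]
A^2B = [[20], [20], [0]]
Controllability matrix C = [B  AB  A^2B] = [[3, 10, 20], [-1, 10, 20], [-2, 0, 0]]
The rows r1, r2, r3 of C are linearly dependent: r1 - r2 + 2·r3 = 0 (check each entry), so rank(C) ≤ 2.
The 2×2 minor from rows 1, 2, columns 1, 2 is 3·10 - 10·(-1) = 30 - (-10) = 40 ≠ 0, so rank(C) = 2.
rank(C) = 2 < n = 3, so the pair (A, B) is not completely controllable.

2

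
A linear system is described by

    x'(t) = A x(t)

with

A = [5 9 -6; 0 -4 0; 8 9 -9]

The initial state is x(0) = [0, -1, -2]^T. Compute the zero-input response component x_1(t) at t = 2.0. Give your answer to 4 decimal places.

0.3921

det(sI - A) = s^3 - (tr A)s^2 + (M11 + M22 + M33)s - det A, where Mii is the 2×2 principal minor of A obtained by deleting row i and column i.
tr A = 5 + (-4) + (-9) = -8; M11 = (-4)·(-9) - 0·9 = 36 - 0 = 36; M22 = 5·(-9) - (-6)·8 = -45 - (-48) = 3; M33 = 5·(-4) - 9·0 = -20 - 0 = -20; sum of minors = 19.
det A = 5·((-4)·(-9) - 0·9) - 9·(0·(-9) - 0·8) + (-6)·(0·9 - (-4)·8) = 5·36 - 9·0 + (-6)·32 = -12.
So p(s) = det(sI - A) = s^3 + 8s^2 + 19s + 12.
Rational-root test: any integer root divides 12. Testing small divisors, s = -1 works: p(-1) = -1 + 8 + (-19) + 12 = 0, so (s + 1) is a factor.
Dividing, p(s) = (s + 1)(s^2 + 7s + 12).
Factor s^2 + 7s + 12: two numbers with sum -7 and product 12 are -3 and -4, so s^2 + 7s + 12 = (s + 3)(s + 4).
Hence p(s) = (s + 1) (s + 3) (s + 4), with roots -4, -3, -1.
The eigenvalues -4, -3, -1 are distinct and real, so A is diagonalisable and x(t) = e^{At} x(0) = V diag(e^{λ_i t}) V^{-1} x(0), where the columns of V are the eigenvectors.
λ = -4: A - (-4)I = [[9, 9, -6], [0, 0, 0], [8, 9, -5]]. v must be orthogonal to every row; (row 1) × (row 3) = [9, -3, 9], so take v_1 = [-3, 1, -3]^T.
λ = -3: A - (-3)I = [[8, 9, -6], [0, -1, 0], [8, 9, -6]]. v must be orthogonal to every row; (row 1) × (row 2) = [-6, 0, -8], so take v_2 = [-3, 0, -4]^T.
λ = -1: A - (-1)I = [[6, 9, -6], [0, -3, 0], [8, 9, -8]]. v must be orthogonal to every row; (row 1) × (row 2) = [-18, 0, -18], so take v_3 = [1, 0, 1]^T.
V = [v_1 v_2 v_3] = [[-3, -3, 1], [1, 0, 0], [-3, -4, 1]] has det V = -1, so V^{-1} = adj(V)/det V = [[0, 1, 0], [1, 0, -1], [4, 3, -3]].
Modal coordinates z(0) = V^{-1} x(0): 0·0 + 1·(-1) + 0·(-2) = -1; 1·0 + 0·(-1) + (-1)·(-2) = 2; 4·0 + 3·(-1) + (-3)·(-2) = 3; so z(0) = [-1, 2, 3]^T.
x_1(t) = Σ_i (v_i)_1 · z_i(0) · e^{λ_i t} (row 1 of V times the modal terms).
x_1(2.0) = (-3)·(-1)·e^{-4·2.0} + (-3)·2·e^{-3·2.0} + 1·3·e^{-1·2.0} = 3·0.000335 + (-6)·0.002479 + 3·0.135335 = 0.3921.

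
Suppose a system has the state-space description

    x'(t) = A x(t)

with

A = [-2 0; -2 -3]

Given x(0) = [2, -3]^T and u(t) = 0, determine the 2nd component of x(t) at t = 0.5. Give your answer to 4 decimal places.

det(sI - A) = s^2 - (tr A)s + det A, with tr A = (-2) + (-3) = -5 and det A = (-2)·(-3) - 0·(-2) = 6 - 0 = 6.
So p(s) = det(sI - A) = s^2 + 5s + 6.
Factor s^2 + 5s + 6: two numbers with sum -5 and product 6 are -2 and -3, so s^2 + 5s + 6 = (s + 2)(s + 3).
Hence p(s) = (s + 2) (s + 3), with roots -3, -2.
The eigenvalues -3, -2 are distinct and real, so A is diagonalisable and x(t) = e^{At} x(0) = V diag(e^{λ_i t}) V^{-1} x(0), where the columns of V are the eigenvectors.
λ = -3: A - (-3)I = [[1, 0], [-2, 0]]. Row 1 gives 1·v1 + 0·v2 = 0, so take v_1 = [0, 1]^T.
λ = -2: A - (-2)I = [[0, 0], [-2, -1]]. Row 2 gives (-2)·v1 + (-1)·v2 = 0, so take v_2 = [1, -2]^T.
V = [v_1 v_2] = [[0, 1], [1, -2]] has det V = -1, so V^{-1} = adj(V)/det V = [[2, 1], [1, 0]].
Modal coordinates z(0) = V^{-1} x(0): 2·2 + 1·(-3) = 1; 1·2 + 0·(-3) = 2; so z(0) = [1, 2]^T.
x_2(t) = Σ_i (v_i)_2 · z_i(0) · e^{λ_i t} (row 2 of V times the modal terms).
x_2(0.5) = 1·1·e^{-3·0.5} + (-2)·2·e^{-2·0.5} = 1·0.223130 + (-4)·0.367879 = -1.2484.

-1.2484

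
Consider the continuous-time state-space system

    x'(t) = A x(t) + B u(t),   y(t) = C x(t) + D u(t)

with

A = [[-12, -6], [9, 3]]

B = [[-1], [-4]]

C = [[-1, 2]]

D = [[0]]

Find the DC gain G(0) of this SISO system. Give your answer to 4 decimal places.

G(0) = C(-A)^{-1}B + D = -C A^{-1} B + D.
det A = 18, so A^{-1} = (1/18)·adj(A) = [[1/6, 1/3], [-1/2, -2/3]]
A^{-1} B = [-3/2, 19/6]^T
C A^{-1} B = 47/6
G(0) = D - C A^{-1} B = 0 - (47/6) = -47/6 ≈ -7.8333

-7.8333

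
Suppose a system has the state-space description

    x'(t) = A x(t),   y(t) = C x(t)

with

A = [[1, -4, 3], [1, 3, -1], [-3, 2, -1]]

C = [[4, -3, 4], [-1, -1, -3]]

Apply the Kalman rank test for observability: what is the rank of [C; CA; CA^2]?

CA = [[-11, -17, 11], [7, -5, 1]]
CA^2 = [[-61, 15, -27], [-1, -41, 25]]
Observability matrix O = [C; CA; CA^2] = [[4, -3, 4], [-1, -1, -3], [-11, -17, 11], [7, -5, 1], [-61, 15, -27], [-1, -41, 25]]
Take the 3×3 submatrix of O formed by rows 1, 2, 3: [[4, -3, 4], [-1, -1, -3], [-11, -17, 11]]. Its determinant is 4·((-1)·11 - (-3)·(-17)) - (-3)·((-1)·11 - (-3)·(-11)) + 4·((-1)·(-17) - (-1)·(-11)) = 4·(-62) - (-3)·(-44) + 4·6 = -356 ≠ 0.
So rank(O) ≥ 3; since O has 3 columns, rank(O) = 3.
rank(O) = 3 = n, so the pair (A, C) is completely observable.

3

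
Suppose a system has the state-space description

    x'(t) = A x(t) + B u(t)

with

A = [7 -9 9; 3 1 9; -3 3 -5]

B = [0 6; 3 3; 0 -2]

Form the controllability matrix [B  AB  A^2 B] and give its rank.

2

AB = [[-27, -3], [3, 3], [9, 1]]
A^2B = [[-135, -39], [3, 3], [45, 13]]
Controllability matrix C = [B  AB  A^2B] = [[0, 6, -27, -3, -135, -39], [3, 3, 3, 3, 3, 3], [0, -2, 9, 1, 45, 13]]
The rows r1, r2, r3 of C are linearly dependent: r1 + 3·r3 = 0 (check each entry), so rank(C) ≤ 2.
The 2×2 minor from rows 1, 2, columns 1, 2 is 0·3 - 6·3 = 0 - 18 = -18 ≠ 0, so rank(C) = 2.
rank(C) = 2 < n = 3, so the pair (A, B) is not completely controllable.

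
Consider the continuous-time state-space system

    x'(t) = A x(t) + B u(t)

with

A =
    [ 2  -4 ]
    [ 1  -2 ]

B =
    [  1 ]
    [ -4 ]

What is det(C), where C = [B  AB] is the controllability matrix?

AB = [[18], [9]]
Controllability matrix C = [B  AB] = [[1, 18], [-4, 9]]
det(C) = 1·9 - 18·(-4) = 9 - (-72) = 81
Since det(C) ≠ 0, rank(C) = 2 and the system is completely controllable.

81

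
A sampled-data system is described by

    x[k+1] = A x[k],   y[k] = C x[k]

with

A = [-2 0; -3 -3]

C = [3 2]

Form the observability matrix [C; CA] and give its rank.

CA = [[-12, -6]]
Observability matrix O = [C; CA] = [[3, 2], [-12, -6]]
det(O) = 3·(-6) - 2·(-12) = -18 - (-24) = 6 ≠ 0, so rank(O) = 2.
rank(O) = 2 = n, so the pair (A, C) is completely observable.

2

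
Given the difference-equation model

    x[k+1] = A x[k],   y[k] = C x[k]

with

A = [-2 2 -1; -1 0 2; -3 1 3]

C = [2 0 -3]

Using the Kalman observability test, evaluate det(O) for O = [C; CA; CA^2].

CA = [[5, 1, -11]]
CA^2 = [[22, -1, -36]]
Observability matrix O = [C; CA; CA^2] = [[2, 0, -3], [5, 1, -11], [22, -1, -36]]
Expanding along the first row, det(O) = 2·(1·(-36) - (-11)·(-1)) - 0·(5·(-36) - (-11)·22) + (-3)·(5·(-1) - 1·22) = 2·(-47) - 0·62 + (-3)·(-27) = -13
Since det(O) ≠ 0, rank(O) = 3 and the system is completely observable.

-13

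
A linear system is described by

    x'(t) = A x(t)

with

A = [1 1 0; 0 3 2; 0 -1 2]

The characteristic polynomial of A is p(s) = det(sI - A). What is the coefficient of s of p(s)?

Expand det(sI - A) for the 3×3 matrix.
p(s) = s^3 - 6s^2 + 13s - 8.
(Check: constant term = det(-A) = (-1)^3 det A = -8; coefficient of s^2 = -tr A = -6.)
The coefficient of s is 13.

13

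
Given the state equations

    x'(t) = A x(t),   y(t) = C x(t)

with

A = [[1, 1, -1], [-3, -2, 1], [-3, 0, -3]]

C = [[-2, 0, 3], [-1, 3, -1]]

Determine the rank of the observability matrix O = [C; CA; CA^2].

3

CA = [[-11, -2, -7], [-7, -7, 7]]
CA^2 = [[16, -7, 30], [-7, 7, -21]]
Observability matrix O = [C; CA; CA^2] = [[-2, 0, 3], [-1, 3, -1], [-11, -2, -7], [-7, -7, 7], [16, -7, 30], [-7, 7, -21]]
Take the 3×3 submatrix of O formed by rows 1, 2, 3: [[-2, 0, 3], [-1, 3, -1], [-11, -2, -7]]. Its determinant is (-2)·(3·(-7) - (-1)·(-2)) - 0·((-1)·(-7) - (-1)·(-11)) + 3·((-1)·(-2) - 3·(-11)) = (-2)·(-23) - 0·(-4) + 3·35 = 151 ≠ 0.
So rank(O) ≥ 3; since O has 3 columns, rank(O) = 3.
rank(O) = 3 = n, so the pair (A, C) is completely observable.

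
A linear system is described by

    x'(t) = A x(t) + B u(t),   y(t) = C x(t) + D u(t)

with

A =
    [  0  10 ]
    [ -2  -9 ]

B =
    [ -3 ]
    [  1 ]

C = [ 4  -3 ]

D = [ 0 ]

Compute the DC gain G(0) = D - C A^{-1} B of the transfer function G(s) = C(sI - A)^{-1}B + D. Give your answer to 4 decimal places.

G(0) = C(-A)^{-1}B + D = -C A^{-1} B + D.
det A = 20, so A^{-1} = (1/20)·adj(A) = [[-9/20, -1/2], [1/10, 0]]
A^{-1} B = [17/20, -3/10]^T
C A^{-1} B = 43/10
G(0) = D - C A^{-1} B = 0 - (43/10) = -43/10 ≈ -4.3000

-4.3000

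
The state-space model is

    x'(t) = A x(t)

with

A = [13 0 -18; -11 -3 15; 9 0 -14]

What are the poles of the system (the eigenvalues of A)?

det(sI - A) = s^3 - (tr A)s^2 + (M11 + M22 + M33)s - det A, where Mii is the 2×2 principal minor of A obtained by deleting row i and column i.
tr A = 13 + (-3) + (-14) = -4; M11 = (-3)·(-14) - 15·0 = 42 - 0 = 42; M22 = 13·(-14) - (-18)·9 = -182 - (-162) = -20; M33 = 13·(-3) - 0·(-11) = -39 - 0 = -39; sum of minors = -17.
det A = 13·((-3)·(-14) - 15·0) - 0·((-11)·(-14) - 15·9) + (-18)·((-11)·0 - (-3)·9) = 13·42 - 0·19 + (-18)·27 = 60.
So p(s) = det(sI - A) = s^3 + 4s^2 - 17s - 60.
Rational-root test: any integer root divides -60. Testing small divisors, s = -3 works: p(-3) = -27 + 36 + 51 + (-60) = 0, so (s + 3) is a factor.
Dividing, p(s) = (s + 3)(s^2 + s - 20).
Factor s^2 + s - 20: two numbers with sum -1 and product -20 are 4 and -5, so s^2 + s - 20 = (s - 4)(s + 5).
Hence p(s) = (s - 4) (s + 3) (s + 5), with roots -5, -3, 4.
At least one eigenvalue has non-negative real part, so the system is not asymptotically stable.

-5, -3, 4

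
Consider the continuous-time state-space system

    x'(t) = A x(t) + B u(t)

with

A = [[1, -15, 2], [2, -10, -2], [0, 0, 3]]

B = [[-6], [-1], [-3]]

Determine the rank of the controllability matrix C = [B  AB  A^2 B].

2

AB = [[3], [4], [-9]]
A^2B = [[-75], [-16], [-27]]
Controllability matrix C = [B  AB  A^2B] = [[-6, 3, -75], [-1, 4, -16], [-3, -9, -27]]
The rows r1, r2, r3 of C are linearly dependent: -r1 + 3·r2 + r3 = 0 (check each entry), so rank(C) ≤ 2.
The 2×2 minor from rows 1, 2, columns 1, 2 is (-6)·4 - 3·(-1) = -24 - (-3) = -21 ≠ 0, so rank(C) = 2.
rank(C) = 2 < n = 3, so the pair (A, B) is not completely controllable.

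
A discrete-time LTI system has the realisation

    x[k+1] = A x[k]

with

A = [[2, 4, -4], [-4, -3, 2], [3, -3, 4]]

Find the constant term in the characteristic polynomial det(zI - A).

8

Expand det(zI - A) for the 3×3 matrix.
p(z) = z^3 - 3z^2 + 24z + 8.
(Check: constant term = det(-A) = (-1)^3 det A = 8; coefficient of z^2 = -tr A = -3.)
The constant term is 8.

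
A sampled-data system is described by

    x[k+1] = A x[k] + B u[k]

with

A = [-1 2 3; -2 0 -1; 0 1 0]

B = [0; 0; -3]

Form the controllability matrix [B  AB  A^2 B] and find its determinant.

AB = [[-9], [3], [0]]
A^2B = [[15], [18], [3]]
Controllability matrix C = [B  AB  A^2B] = [[0, -9, 15], [0, 3, 18], [-3, 0, 3]]
Expanding along the first row, det(C) = 0·(3·3 - 18·0) - (-9)·(0·3 - 18·(-3)) + 15·(0·0 - 3·(-3)) = 0·9 - (-9)·54 + 15·9 = 621
Since det(C) ≠ 0, rank(C) = 3 and the system is completely controllable.

621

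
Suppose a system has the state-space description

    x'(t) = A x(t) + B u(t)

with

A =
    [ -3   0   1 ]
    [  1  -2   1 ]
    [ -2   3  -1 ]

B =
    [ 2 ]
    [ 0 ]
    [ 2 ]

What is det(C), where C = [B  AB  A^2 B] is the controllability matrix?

AB = [[-4], [4], [-6]]
A^2B = [[6], [-18], [26]]
Controllability matrix C = [B  AB  A^2B] = [[2, -4, 6], [0, 4, -18], [2, -6, 26]]
Expanding along the first row, det(C) = 2·(4·26 - (-18)·(-6)) - (-4)·(0·26 - (-18)·2) + 6·(0·(-6) - 4·2) = 2·(-4) - (-4)·36 + 6·(-8) = 88
Since det(C) ≠ 0, rank(C) = 3 and the system is completely controllable.

88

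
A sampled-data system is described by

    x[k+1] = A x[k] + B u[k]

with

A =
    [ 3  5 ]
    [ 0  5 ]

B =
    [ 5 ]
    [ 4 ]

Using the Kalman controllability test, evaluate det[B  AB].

AB = [[35], [20]]
Controllability matrix C = [B  AB] = [[5, 35], [4, 20]]
det(C) = 5·20 - 35·4 = 100 - 140 = -40
Since det(C) ≠ 0, rank(C) = 2 and the system is completely controllable.

-40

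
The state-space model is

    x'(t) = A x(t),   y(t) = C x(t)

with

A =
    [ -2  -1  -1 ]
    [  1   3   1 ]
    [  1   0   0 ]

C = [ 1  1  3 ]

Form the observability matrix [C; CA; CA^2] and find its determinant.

36

CA = [[2, 2, 0]]
CA^2 = [[-2, 4, 0]]
Observability matrix O = [C; CA; CA^2] = [[1, 1, 3], [2, 2, 0], [-2, 4, 0]]
Expanding along the first row, det(O) = 1·(2·0 - 0·4) - 1·(2·0 - 0·(-2)) + 3·(2·4 - 2·(-2)) = 1·0 - 1·0 + 3·12 = 36
Since det(O) ≠ 0, rank(O) = 3 and the system is completely observable.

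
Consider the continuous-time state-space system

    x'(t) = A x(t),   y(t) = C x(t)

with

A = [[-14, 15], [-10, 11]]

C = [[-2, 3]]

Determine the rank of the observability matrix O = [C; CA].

CA = [[-2, 3]]
Observability matrix O = [C; CA] = [[-2, 3], [-2, 3]]
Every row of O is a scalar multiple of row 1 = [-2, 3] (multipliers 1, 1), so the rows span a one-dimensional space.
O ≠ 0, hence rank(O) = 1.
rank(O) = 1 < n = 2, so the pair (A, C) is not completely observable.

1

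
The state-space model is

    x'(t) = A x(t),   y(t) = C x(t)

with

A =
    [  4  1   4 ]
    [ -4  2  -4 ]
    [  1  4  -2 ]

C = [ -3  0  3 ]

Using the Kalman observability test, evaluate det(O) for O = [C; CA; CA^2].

CA = [[-9, 9, -18]]
CA^2 = [[-90, -63, -36]]
Observability matrix O = [C; CA; CA^2] = [[-3, 0, 3], [-9, 9, -18], [-90, -63, -36]]
Expanding along the first row, det(O) = (-3)·(9·(-36) - (-18)·(-63)) - 0·((-9)·(-36) - (-18)·(-90)) + 3·((-9)·(-63) - 9·(-90)) = (-3)·(-1458) - 0·(-1296) + 3·1377 = 8505
Since det(O) ≠ 0, rank(O) = 3 and the system is completely observable.

8505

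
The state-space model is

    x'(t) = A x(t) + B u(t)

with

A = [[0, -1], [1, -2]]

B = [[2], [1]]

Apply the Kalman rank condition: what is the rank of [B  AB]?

AB = [[-1], [0]]
Controllability matrix C = [B  AB] = [[2, -1], [1, 0]]
det(C) = 2·0 - (-1)·1 = 0 - (-1) = 1 ≠ 0, so rank(C) = 2.
rank(C) = 2 = n, so the pair (A, B) is completely controllable.

2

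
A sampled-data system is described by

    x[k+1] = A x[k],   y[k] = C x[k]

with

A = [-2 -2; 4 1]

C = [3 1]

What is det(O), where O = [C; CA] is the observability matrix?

CA = [[-2, -5]]
Observability matrix O = [C; CA] = [[3, 1], [-2, -5]]
det(O) = 3·(-5) - 1·(-2) = -15 - (-2) = -13
Since det(O) ≠ 0, rank(O) = 2 and the system is completely observable.

-13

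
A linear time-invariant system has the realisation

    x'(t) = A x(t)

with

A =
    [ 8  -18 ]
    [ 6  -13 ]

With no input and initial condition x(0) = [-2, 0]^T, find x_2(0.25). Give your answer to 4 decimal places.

det(sI - A) = s^2 - (tr A)s + det A, with tr A = 8 + (-13) = -5 and det A = 8·(-13) - (-18)·6 = -104 - (-108) = 4.
So p(s) = det(sI - A) = s^2 + 5s + 4.
Factor s^2 + 5s + 4: two numbers with sum -5 and product 4 are -1 and -4, so s^2 + 5s + 4 = (s + 1)(s + 4).
Hence p(s) = (s + 1) (s + 4), with roots -4, -1.
The eigenvalues -4, -1 are distinct and real, so A is diagonalisable and x(t) = e^{At} x(0) = V diag(e^{λ_i t}) V^{-1} x(0), where the columns of V are the eigenvectors.
λ = -4: A - (-4)I = [[12, -18], [6, -9]]. Row 1 gives 12·v1 + (-18)·v2 = 0, so take v_1 = [3, 2]^T.
λ = -1: A - (-1)I = [[9, -18], [6, -12]]. Row 1 gives 9·v1 + (-18)·v2 = 0, so take v_2 = [2, 1]^T.
V = [v_1 v_2] = [[3, 2], [2, 1]] has det V = -1, so V^{-1} = adj(V)/det V = [[-1, 2], [2, -3]].
Modal coordinates z(0) = V^{-1} x(0): (-1)·(-2) + 2·0 = 2; 2·(-2) + (-3)·0 = -4; so z(0) = [2, -4]^T.
x_2(t) = Σ_i (v_i)_2 · z_i(0) · e^{λ_i t} (row 2 of V times the modal terms).
x_2(0.25) = 2·2·e^{-4·0.25} + 1·(-4)·e^{-1·0.25} = 4·0.367879 + (-4)·0.778801 = -1.6437.

-1.6437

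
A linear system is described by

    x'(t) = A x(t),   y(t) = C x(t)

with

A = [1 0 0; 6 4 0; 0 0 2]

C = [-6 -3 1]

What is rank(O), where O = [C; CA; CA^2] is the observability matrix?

CA = [[-24, -12, 2]]
CA^2 = [[-96, -48, 4]]
Observability matrix O = [C; CA; CA^2] = [[-6, -3, 1], [-24, -12, 2], [-96, -48, 4]]
The columns c1, c2, c3 of O are linearly dependent: -c1 + 2·c2 = 0 (check each entry), so rank(O) ≤ 2.
The 2×2 minor from rows 1, 2, columns 1, 3 is (-6)·2 - 1·(-24) = -12 - (-24) = 12 ≠ 0, so rank(O) = 2.
rank(O) = 2 < n = 3, so the pair (A, C) is not completely observable.

2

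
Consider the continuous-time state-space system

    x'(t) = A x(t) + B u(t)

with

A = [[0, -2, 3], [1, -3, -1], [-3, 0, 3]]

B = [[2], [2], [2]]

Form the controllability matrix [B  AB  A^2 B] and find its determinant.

AB = [[2], [-6], [0]]
A^2B = [[12], [20], [-6]]
Controllability matrix C = [B  AB  A^2B] = [[2, 2, 12], [2, -6, 20], [2, 0, -6]]
Expanding along the first row, det(C) = 2·((-6)·(-6) - 20·0) - 2·(2·(-6) - 20·2) + 12·(2·0 - (-6)·2) = 2·36 - 2·(-52) + 12·12 = 320
Since det(C) ≠ 0, rank(C) = 3 and the system is completely controllable.

320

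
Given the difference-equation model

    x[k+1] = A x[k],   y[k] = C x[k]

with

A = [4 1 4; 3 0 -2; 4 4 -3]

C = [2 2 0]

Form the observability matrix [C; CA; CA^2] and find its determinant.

CA = [[14, 2, 4]]
CA^2 = [[78, 30, 40]]
Observability matrix O = [C; CA; CA^2] = [[2, 2, 0], [14, 2, 4], [78, 30, 40]]
Expanding along the first row, det(O) = 2·(2·40 - 4·30) - 2·(14·40 - 4·78) + 0·(14·30 - 2·78) = 2·(-40) - 2·248 + 0·264 = -576
Since det(O) ≠ 0, rank(O) = 3 and the system is completely observable.

-576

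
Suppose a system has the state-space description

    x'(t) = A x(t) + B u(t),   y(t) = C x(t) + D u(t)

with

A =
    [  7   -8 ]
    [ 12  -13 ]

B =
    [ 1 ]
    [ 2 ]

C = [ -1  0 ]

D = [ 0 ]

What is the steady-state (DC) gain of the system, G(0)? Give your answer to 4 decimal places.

0.6000

G(0) = C(-A)^{-1}B + D = -C A^{-1} B + D.
det A = 5, so A^{-1} = (1/5)·adj(A) = [[-13/5, 8/5], [-12/5, 7/5]]
A^{-1} B = [3/5, 2/5]^T
C A^{-1} B = -3/5
G(0) = D - C A^{-1} B = 0 - (-3/5) = 3/5 ≈ 0.6000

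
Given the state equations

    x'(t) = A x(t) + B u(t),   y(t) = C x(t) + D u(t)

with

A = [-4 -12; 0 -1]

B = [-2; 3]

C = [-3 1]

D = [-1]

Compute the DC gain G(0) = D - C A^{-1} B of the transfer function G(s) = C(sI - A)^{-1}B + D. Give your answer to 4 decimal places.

G(0) = C(-A)^{-1}B + D = -C A^{-1} B + D.
det A = 4, so A^{-1} = (1/4)·adj(A) = [[-1/4, 3], [0, -1]]
A^{-1} B = [19/2, -3]^T
C A^{-1} B = -63/2
G(0) = D - C A^{-1} B = -1 - (-63/2) = 61/2 ≈ 30.5000

30.5000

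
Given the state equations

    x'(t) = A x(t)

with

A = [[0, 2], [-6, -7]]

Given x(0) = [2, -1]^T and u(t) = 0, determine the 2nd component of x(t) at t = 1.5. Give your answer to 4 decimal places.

det(sI - A) = s^2 - (tr A)s + det A, with tr A = 0 + (-7) = -7 and det A = 0·(-7) - 2·(-6) = 0 - (-12) = 12.
So p(s) = det(sI - A) = s^2 + 7s + 12.
Factor s^2 + 7s + 12: two numbers with sum -7 and product 12 are -3 and -4, so s^2 + 7s + 12 = (s + 3)(s + 4).
Hence p(s) = (s + 3) (s + 4), with roots -4, -3.
The eigenvalues -4, -3 are distinct and real, so A is diagonalisable and x(t) = e^{At} x(0) = V diag(e^{λ_i t}) V^{-1} x(0), where the columns of V are the eigenvectors.
λ = -4: A - (-4)I = [[4, 2], [-6, -3]]. Row 1 gives 4·v1 + 2·v2 = 0, so take v_1 = [1, -2]^T.
λ = -3: A - (-3)I = [[3, 2], [-6, -4]]. Row 1 gives 3·v1 + 2·v2 = 0, so take v_2 = [-2, 3]^T.
V = [v_1 v_2] = [[1, -2], [-2, 3]] has det V = -1, so V^{-1} = adj(V)/det V = [[-3, -2], [-2, -1]].
Modal coordinates z(0) = V^{-1} x(0): (-3)·2 + (-2)·(-1) = -4; (-2)·2 + (-1)·(-1) = -3; so z(0) = [-4, -3]^T.
x_2(t) = Σ_i (v_i)_2 · z_i(0) · e^{λ_i t} (row 2 of V times the modal terms).
x_2(1.5) = (-2)·(-4)·e^{-4·1.5} + 3·(-3)·e^{-3·1.5} = 8·0.00247875 + (-9)·0.01110900 = -0.0802.

-0.0802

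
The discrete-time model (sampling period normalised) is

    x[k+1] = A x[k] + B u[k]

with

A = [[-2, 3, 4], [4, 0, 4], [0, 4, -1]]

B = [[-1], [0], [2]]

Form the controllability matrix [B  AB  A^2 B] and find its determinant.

632

AB = [[10], [4], [-2]]
A^2B = [[-16], [32], [18]]
Controllability matrix C = [B  AB  A^2B] = [[-1, 10, -16], [0, 4, 32], [2, -2, 18]]
Expanding along the first row, det(C) = (-1)·(4·18 - 32·(-2)) - 10·(0·18 - 32·2) + (-16)·(0·(-2) - 4·2) = (-1)·136 - 10·(-64) + (-16)·(-8) = 632
Since det(C) ≠ 0, rank(C) = 3 and the system is completely controllable.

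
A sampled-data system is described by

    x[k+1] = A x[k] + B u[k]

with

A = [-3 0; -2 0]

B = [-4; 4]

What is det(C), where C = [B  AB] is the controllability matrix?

AB = [[12], [8]]
Controllability matrix C = [B  AB] = [[-4, 12], [4, 8]]
det(C) = (-4)·8 - 12·4 = -32 - 48 = -80
Since det(C) ≠ 0, rank(C) = 2 and the system is completely controllable.

-80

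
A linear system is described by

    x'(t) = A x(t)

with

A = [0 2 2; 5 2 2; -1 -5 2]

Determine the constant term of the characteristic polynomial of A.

70

Expand det(sI - A) for the 3×3 matrix.
p(s) = s^3 - 4s^2 + 6s + 70.
(Check: constant term = det(-A) = (-1)^3 det A = 70; coefficient of s^2 = -tr A = -4.)
The constant term is 70.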